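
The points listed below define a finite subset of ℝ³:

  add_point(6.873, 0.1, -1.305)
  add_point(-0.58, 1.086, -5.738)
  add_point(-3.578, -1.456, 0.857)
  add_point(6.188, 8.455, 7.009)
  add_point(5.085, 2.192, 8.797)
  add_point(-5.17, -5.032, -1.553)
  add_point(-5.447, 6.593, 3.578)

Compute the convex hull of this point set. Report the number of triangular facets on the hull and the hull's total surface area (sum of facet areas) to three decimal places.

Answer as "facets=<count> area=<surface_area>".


Extreme-point indices: [0, 1, 3, 4, 5, 6] — 6 of 7 on the boundary.

Area of each hull facet:
  f1: (p4, p5, p6) → 78.5856
  f2: (p4, p5, p0) → 68.4185
  f3: (p3, p4, p6) → 39.4823
  f4: (p3, p4, p0) → 34.4085
  f5: (p1, p5, p6) → 49.8473
  f6: (p1, p5, p0) → 37.7402
  f7: (p1, p3, p6) → 72.4550
  f8: (p1, p3, p0) → 50.1628
Σ area = 431.100

Euler: V−E+F = 6−12+8 = 2.

facets=8 area=431.100


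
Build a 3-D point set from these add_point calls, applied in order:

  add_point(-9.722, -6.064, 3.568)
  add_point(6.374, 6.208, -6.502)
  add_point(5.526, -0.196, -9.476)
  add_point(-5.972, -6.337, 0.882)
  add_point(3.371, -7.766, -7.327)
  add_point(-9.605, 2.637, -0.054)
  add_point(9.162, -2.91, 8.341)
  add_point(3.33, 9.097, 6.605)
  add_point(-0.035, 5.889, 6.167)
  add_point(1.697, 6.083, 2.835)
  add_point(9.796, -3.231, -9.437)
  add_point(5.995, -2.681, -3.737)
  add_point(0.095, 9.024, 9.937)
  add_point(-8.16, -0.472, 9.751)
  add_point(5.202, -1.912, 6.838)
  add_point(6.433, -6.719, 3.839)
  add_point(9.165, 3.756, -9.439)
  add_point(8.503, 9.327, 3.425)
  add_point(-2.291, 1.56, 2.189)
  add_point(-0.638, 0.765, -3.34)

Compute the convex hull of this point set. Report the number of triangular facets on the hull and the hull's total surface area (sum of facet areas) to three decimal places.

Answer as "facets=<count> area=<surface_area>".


13 of the 20 inputs are extreme points: [0, 1, 2, 4, 5, 6, 7, 10, 12, 13, 15, 16, 17].

Triangle areas on the boundary:
  f1: (p17, p6, p10) → 109.8792
  f2: (p17, p6, p12) → 68.5999
  f3: (p4, p2, p10) → 20.2173
  f4: (p4, p5, p0) → 79.6032
  f5: (p4, p5, p2) → 71.9331
  f6: (p13, p6, p0) → 74.3877
  f7: (p13, p6, p12) → 92.8319
  f8: (p13, p5, p0) → 37.7222
  f9: (p13, p5, p12) → 64.8775
  f10: (p7, p17, p12) → 3.4896
  f11: (p1, p7, p17) → 30.7078
  f12: (p1, p5, p12) → 122.2929
  f13: (p1, p7, p12) → 17.6363
  f14: (p15, p6, p10) → 41.9572
  f15: (p15, p4, p10) → 47.3278
  f16: (p15, p6, p0) → 47.9794
  f17: (p15, p4, p0) → 90.3554
  f18: (p16, p5, p2) → 43.3243
  f19: (p16, p1, p5) → 31.4016
  f20: (p16, p2, p10) → 13.9603
  f21: (p16, p17, p10) → 45.1323
  f22: (p16, p1, p17) → 19.8594
Σ area = 1175.476

Euler characteristic 13−33+22 = 2 ✓

facets=22 area=1175.476


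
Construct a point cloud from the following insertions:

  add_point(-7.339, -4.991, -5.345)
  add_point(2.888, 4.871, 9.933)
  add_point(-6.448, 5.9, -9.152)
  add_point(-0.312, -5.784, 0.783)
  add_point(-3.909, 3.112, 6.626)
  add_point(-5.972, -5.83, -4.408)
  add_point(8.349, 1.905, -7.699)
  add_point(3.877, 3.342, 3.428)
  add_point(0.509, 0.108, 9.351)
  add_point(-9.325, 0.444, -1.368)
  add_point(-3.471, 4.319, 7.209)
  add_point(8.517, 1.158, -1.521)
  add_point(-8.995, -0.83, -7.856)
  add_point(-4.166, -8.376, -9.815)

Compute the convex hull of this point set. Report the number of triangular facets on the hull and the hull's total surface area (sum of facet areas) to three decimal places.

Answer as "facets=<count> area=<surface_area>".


facets=22 area=832.045

13 of the 14 inputs are extreme points: [0, 1, 2, 3, 4, 5, 6, 8, 9, 10, 11, 12, 13].

Per-facet area ½‖(b−a)×(c−a)‖:
  f1: (p12, p2, p9) → 24.1996
  f2: (p12, p2, p13) → 28.3010
  f3: (p6, p13, p11) → 50.7036
  f4: (p6, p2, p13) → 101.9487
  f5: (p5, p8, p9) → 56.2683
  f6: (p3, p13, p11) → 64.8806
  f7: (p3, p8, p11) → 58.0835
  f8: (p3, p5, p13) → 22.2289
  f9: (p3, p5, p8) → 31.5345
  f10: (p1, p8, p11) → 35.1691
  f11: (p1, p6, p11) → 24.2470
  f12: (p1, p6, p2) → 139.9528
  f13: (p0, p12, p13) → 16.0338
  f14: (p0, p5, p13) → 5.7941
  f15: (p0, p12, p9) → 16.1729
  f16: (p0, p5, p9) → 6.2754
  f17: (p10, p2, p9) → 53.1252
  f18: (p10, p1, p2) → 48.7784
  f19: (p10, p1, p8) → 15.8695
  f20: (p4, p8, p9) → 23.3910
  f21: (p4, p10, p9) → 4.8590
  f22: (p4, p10, p8) → 4.2283
Σ area = 832.045

Check V−E+F: 13 − 33 + 22 = 2.


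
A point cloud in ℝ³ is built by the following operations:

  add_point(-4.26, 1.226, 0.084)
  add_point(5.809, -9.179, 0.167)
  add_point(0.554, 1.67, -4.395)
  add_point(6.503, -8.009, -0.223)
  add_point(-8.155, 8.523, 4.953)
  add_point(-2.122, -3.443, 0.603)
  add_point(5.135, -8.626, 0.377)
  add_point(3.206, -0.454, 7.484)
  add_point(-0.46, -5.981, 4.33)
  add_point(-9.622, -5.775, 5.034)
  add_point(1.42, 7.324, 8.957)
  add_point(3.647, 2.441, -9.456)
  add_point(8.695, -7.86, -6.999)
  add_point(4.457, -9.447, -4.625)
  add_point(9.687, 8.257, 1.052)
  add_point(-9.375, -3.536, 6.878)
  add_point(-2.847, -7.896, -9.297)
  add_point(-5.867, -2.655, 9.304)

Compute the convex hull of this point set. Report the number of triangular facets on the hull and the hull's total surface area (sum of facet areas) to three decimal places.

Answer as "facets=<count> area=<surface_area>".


facets=22 area=1128.612

Extreme-point indices: [1, 3, 4, 7, 9, 10, 11, 12, 13, 14, 15, 16, 17] — 13 of 18 on the boundary.

Facet areas (half cross-product norm):
  f1: (p4, p11, p14) → 118.3639
  f2: (p16, p13, p9) → 70.0758
  f3: (p16, p4, p9) → 114.5335
  f4: (p16, p4, p11) → 119.3338
  f5: (p12, p11, p14) → 78.8356
  f6: (p12, p16, p13) → 20.7559
  f7: (p12, p16, p11) → 61.2871
  f8: (p10, p4, p14) → 55.2804
  f9: (p10, p7, p14) → 45.5706
  f10: (p10, p17, p4) → 58.0844
  f11: (p10, p17, p7) → 38.5855
  f12: (p1, p12, p13) → 12.4704
  f13: (p1, p13, p9) → 41.1884
  f14: (p1, p17, p7) → 54.8411
  f15: (p1, p17, p9) → 51.9529
  f16: (p15, p4, p9) → 13.3438
  f17: (p15, p17, p9) → 5.1785
  f18: (p15, p17, p4) → 26.2301
  f19: (p3, p7, p14) → 71.1588
  f20: (p3, p1, p7) → 7.7855
  f21: (p3, p12, p14) → 59.2064
  f22: (p3, p1, p12) → 4.5496
Σ area = 1128.612

Euler: V−E+F = 13−33+22 = 2.


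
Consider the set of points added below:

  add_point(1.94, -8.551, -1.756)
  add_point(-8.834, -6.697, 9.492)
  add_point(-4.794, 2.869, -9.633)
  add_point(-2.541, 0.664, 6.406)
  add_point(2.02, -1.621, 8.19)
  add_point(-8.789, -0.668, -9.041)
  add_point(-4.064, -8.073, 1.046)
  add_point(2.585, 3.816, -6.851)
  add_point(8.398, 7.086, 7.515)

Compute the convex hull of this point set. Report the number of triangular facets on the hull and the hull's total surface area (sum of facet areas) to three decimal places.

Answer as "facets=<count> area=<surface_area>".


Hull vertices (9/9): indices [0, 1, 2, 3, 4, 5, 6, 7, 8].

Area of each hull facet:
  f1: (p5, p2, p0) → 40.3867
  f2: (p4, p8, p1) → 31.3201
  f3: (p4, p0, p1) → 72.1365
  f4: (p4, p0, p8) → 59.6972
  f5: (p3, p8, p1) → 31.8242
  f6: (p3, p2, p8) → 103.1028
  f7: (p3, p5, p1) → 84.9482
  f8: (p3, p5, p2) → 43.6801
  f9: (p7, p0, p8) → 105.0516
  f10: (p7, p2, p8) → 45.9279
  f11: (p7, p2, p0) → 53.1676
  f12: (p6, p0, p1) → 18.9103
  f13: (p6, p5, p1) → 60.0394
  f14: (p6, p5, p0) → 44.3889
Σ area = 794.582

Euler: V−E+F = 9−21+14 = 2.

facets=14 area=794.582


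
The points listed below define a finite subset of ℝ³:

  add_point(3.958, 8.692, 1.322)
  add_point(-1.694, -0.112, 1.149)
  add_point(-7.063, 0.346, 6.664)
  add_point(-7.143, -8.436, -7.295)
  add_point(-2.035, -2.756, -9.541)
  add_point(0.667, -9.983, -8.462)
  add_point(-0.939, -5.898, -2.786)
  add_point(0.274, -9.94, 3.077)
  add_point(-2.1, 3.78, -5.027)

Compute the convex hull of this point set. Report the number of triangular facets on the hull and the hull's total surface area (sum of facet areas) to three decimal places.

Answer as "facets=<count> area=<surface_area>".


facets=10 area=627.549

Points on the hull: [0, 2, 3, 4, 5, 7, 8] (7 of 9).

Per-facet area ½‖(b−a)×(c−a)‖:
  f1: (p7, p5, p3) → 45.7056
  f2: (p7, p2, p3) → 82.7175
  f3: (p7, p5, p0) → 109.6130
  f4: (p7, p2, p0) → 97.0690
  f5: (p4, p5, p3) → 27.2378
  f6: (p4, p5, p0) → 59.7731
  f7: (p8, p2, p0) → 64.7345
  f8: (p8, p4, p0) → 26.1587
  f9: (p8, p2, p3) → 85.8601
  f10: (p8, p4, p3) → 28.6792
Σ area = 627.549

Check V−E+F: 7 − 15 + 10 = 2.


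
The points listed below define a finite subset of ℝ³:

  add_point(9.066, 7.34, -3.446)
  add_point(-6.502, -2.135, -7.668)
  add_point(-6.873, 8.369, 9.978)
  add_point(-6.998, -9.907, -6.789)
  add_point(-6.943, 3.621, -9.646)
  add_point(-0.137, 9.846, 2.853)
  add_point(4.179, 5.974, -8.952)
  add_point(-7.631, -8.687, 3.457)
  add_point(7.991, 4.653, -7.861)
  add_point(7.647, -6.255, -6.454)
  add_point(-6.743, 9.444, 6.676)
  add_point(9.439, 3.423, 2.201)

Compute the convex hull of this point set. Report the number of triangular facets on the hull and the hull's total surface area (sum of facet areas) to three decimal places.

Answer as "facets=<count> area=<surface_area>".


Extreme-point indices: [0, 2, 3, 4, 5, 6, 7, 8, 9, 10, 11] — 11 of 12 on the boundary.

Area of each hull facet:
  f1: (p2, p11, p7) → 159.8336
  f2: (p4, p2, p7) → 152.0484
  f3: (p9, p11, p7) → 119.1342
  f4: (p5, p2, p11) → 48.8733
  f5: (p3, p4, p7) → 71.1804
  f6: (p3, p9, p7) → 78.0327
  f7: (p3, p9, p4) → 101.4238
  f8: (p10, p4, p2) → 18.4414
  f9: (p10, p5, p2) → 11.3116
  f10: (p10, p5, p4) → 59.3624
  f11: (p6, p9, p4) → 73.5452
  f12: (p6, p8, p9) → 21.7989
  f13: (p6, p5, p4) → 73.3072
  f14: (p0, p6, p5) → 42.6551
  f15: (p0, p6, p8) → 10.7002
  f16: (p0, p5, p11) → 37.7188
  f17: (p0, p9, p11) → 44.7274
  f18: (p0, p8, p9) → 26.5686
Σ area = 1150.663

Euler characteristic 11−27+18 = 2 ✓

facets=18 area=1150.663


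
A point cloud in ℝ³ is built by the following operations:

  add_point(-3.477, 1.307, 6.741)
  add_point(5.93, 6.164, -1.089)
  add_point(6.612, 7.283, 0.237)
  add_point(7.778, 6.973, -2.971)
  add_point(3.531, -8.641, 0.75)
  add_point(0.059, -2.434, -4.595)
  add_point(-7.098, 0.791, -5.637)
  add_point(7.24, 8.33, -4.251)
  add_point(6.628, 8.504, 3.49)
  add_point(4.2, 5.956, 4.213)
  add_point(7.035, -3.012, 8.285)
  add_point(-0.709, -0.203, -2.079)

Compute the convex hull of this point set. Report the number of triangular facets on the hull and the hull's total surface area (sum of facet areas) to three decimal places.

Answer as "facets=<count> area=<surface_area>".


Points on the hull: [0, 3, 4, 5, 6, 7, 8, 10] (8 of 12).

Triangle areas on the boundary:
  f1: (p10, p4, p3) → 74.4759
  f2: (p0, p4, p6) → 83.2779
  f3: (p0, p10, p4) → 56.2756
  f4: (p5, p4, p6) → 24.5950
  f5: (p8, p10, p3) → 41.5572
  f6: (p8, p0, p10) → 64.6498
  f7: (p8, p0, p6) → 82.7657
  f8: (p7, p4, p3) → 10.9434
  f9: (p7, p5, p4) → 53.9868
  f10: (p7, p5, p6) → 50.5383
  f11: (p7, p8, p6) → 63.1192
  f12: (p7, p8, p3) → 5.9182
Σ area = 612.103

Euler characteristic 8−18+12 = 2 ✓

facets=12 area=612.103


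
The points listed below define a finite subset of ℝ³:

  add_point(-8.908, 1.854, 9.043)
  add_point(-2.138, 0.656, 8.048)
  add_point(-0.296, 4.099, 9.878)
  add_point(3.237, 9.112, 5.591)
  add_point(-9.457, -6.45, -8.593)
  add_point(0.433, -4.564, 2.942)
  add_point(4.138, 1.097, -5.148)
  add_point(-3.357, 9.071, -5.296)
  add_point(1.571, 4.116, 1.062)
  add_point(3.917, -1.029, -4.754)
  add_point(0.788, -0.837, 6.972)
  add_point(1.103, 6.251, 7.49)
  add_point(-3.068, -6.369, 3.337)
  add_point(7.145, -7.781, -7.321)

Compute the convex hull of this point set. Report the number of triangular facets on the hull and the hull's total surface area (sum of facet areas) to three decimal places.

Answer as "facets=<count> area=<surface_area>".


11 of the 14 inputs are extreme points: [0, 1, 2, 3, 4, 5, 6, 7, 10, 12, 13].

Facet areas (half cross-product norm):
  f1: (p7, p13, p4) → 135.4974
  f2: (p12, p13, p4) → 95.4303
  f3: (p6, p3, p13) → 42.5783
  f4: (p6, p7, p13) → 24.6933
  f5: (p6, p7, p3) → 64.8741
  f6: (p0, p12, p4) → 76.8215
  f7: (p0, p7, p4) → 135.6934
  f8: (p0, p2, p3) → 27.4873
  f9: (p0, p7, p3) → 90.1799
  f10: (p10, p3, p13) → 86.8454
  f11: (p10, p2, p3) → 21.3967
  f12: (p10, p0, p12) → 38.6316
  f13: (p5, p12, p13) → 22.6159
  f14: (p5, p10, p13) → 23.7993
  f15: (p5, p10, p12) → 10.4101
  f16: (p1, p0, p2) → 14.6188
  f17: (p1, p10, p2) → 7.4033
  f18: (p1, p10, p0) → 3.9608
Σ area = 922.937

Euler characteristic 11−27+18 = 2 ✓

facets=18 area=922.937


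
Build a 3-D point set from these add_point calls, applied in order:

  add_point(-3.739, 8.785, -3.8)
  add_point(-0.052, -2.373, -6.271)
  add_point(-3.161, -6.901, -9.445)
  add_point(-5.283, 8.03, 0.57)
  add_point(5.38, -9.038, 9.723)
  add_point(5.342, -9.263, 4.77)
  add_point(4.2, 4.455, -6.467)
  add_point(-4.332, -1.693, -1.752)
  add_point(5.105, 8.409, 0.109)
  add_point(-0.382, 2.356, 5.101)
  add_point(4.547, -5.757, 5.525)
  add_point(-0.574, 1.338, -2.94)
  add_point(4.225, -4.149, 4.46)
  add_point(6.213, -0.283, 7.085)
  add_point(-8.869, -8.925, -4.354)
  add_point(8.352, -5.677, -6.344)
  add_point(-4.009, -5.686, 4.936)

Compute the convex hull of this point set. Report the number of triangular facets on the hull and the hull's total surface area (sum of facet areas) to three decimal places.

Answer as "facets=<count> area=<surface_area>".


facets=20 area=978.004

Hull vertices (12/17): indices [0, 2, 3, 4, 5, 6, 8, 9, 13, 14, 15, 16].

Area of each hull facet:
  f1: (p2, p0, p14) → 65.9874
  f2: (p5, p4, p14) → 35.1064
  f3: (p5, p4, p15) → 12.7071
  f4: (p5, p2, p14) → 64.6235
  f5: (p5, p2, p15) → 72.2384
  f6: (p3, p0, p14) → 42.2702
  f7: (p3, p8, p0) → 22.6441
  f8: (p6, p2, p15) → 63.1399
  f9: (p6, p2, p0) → 65.3186
  f10: (p6, p8, p15) → 38.4006
  f11: (p6, p8, p0) → 33.7328
  f12: (p16, p4, p14) → 45.9553
  f13: (p16, p3, p14) → 79.2762
  f14: (p13, p4, p15) → 66.9724
  f15: (p13, p8, p15) → 78.8547
  f16: (p9, p16, p4) → 48.6312
  f17: (p9, p16, p3) → 36.1947
  f18: (p9, p13, p4) → 31.8738
  f19: (p9, p3, p8) → 39.1488
  f20: (p9, p13, p8) → 34.9280
Σ area = 978.004

Check V−E+F: 12 − 30 + 20 = 2.


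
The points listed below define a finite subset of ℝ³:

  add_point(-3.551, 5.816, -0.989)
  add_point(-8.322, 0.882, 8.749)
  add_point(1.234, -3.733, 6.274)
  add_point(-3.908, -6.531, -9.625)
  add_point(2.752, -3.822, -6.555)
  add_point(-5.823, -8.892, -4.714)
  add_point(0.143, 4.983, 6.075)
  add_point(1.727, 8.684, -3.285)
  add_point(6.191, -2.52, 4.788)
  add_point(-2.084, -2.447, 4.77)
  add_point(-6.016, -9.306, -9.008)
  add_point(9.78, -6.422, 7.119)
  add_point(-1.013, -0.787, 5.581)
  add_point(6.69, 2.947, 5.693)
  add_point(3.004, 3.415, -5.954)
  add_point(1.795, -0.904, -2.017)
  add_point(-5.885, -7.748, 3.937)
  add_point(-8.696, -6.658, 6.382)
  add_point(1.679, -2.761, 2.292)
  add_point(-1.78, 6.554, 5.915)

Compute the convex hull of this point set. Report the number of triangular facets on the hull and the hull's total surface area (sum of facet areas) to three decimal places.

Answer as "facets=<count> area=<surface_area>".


facets=22 area=949.331

Hull vertices (13/20): indices [0, 1, 3, 4, 5, 7, 10, 11, 13, 14, 16, 17, 19].

Area of each hull facet:
  f1: (p16, p11, p17) → 25.8115
  f2: (p4, p10, p11) → 72.3199
  f3: (p1, p11, p17) → 72.9656
  f4: (p1, p10, p17) → 56.2268
  f5: (p13, p19, p7) → 44.7944
  f6: (p13, p1, p11) → 76.2051
  f7: (p13, p1, p19) → 37.9886
  f8: (p5, p10, p11) → 32.6208
  f9: (p5, p16, p11) → 68.5639
  f10: (p5, p10, p17) → 7.7012
  f11: (p5, p16, p17) → 12.6285
  f12: (p3, p4, p10) → 9.7327
  f13: (p0, p19, p7) → 22.9355
  f14: (p0, p1, p19) → 32.5860
  f15: (p0, p1, p10) → 102.9295
  f16: (p0, p3, p7) → 47.6676
  f17: (p0, p3, p10) → 22.1574
  f18: (p14, p3, p7) → 27.3860
  f19: (p14, p3, p4) → 25.9427
  f20: (p14, p4, p11) → 56.4782
  f21: (p14, p13, p11) → 58.7398
  f22: (p14, p13, p7) → 34.9496
Σ area = 949.331

Euler characteristic 13−33+22 = 2 ✓


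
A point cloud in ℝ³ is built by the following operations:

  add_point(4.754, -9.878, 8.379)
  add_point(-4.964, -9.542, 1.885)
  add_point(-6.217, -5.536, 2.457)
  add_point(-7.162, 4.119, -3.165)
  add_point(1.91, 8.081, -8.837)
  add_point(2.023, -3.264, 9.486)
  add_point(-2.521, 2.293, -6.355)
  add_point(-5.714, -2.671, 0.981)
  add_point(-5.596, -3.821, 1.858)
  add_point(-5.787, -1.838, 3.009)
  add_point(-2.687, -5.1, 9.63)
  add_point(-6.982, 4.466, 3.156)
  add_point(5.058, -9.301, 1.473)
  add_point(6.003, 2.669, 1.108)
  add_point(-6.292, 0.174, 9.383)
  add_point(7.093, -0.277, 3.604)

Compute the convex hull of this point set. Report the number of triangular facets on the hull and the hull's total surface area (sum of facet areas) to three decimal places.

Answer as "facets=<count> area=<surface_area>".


facets=22 area=788.174

13 of the 16 inputs are extreme points: [0, 1, 2, 3, 4, 5, 6, 10, 11, 12, 13, 14, 15].

Per-facet area ½‖(b−a)×(c−a)‖:
  f1: (p12, p0, p15) → 32.6233
  f2: (p4, p12, p15) → 72.7873
  f3: (p1, p14, p10) → 28.6926
  f4: (p1, p10, p0) → 40.5487
  f5: (p1, p12, p0) → 34.6684
  f6: (p5, p0, p15) → 30.1207
  f7: (p5, p10, p0) → 18.3039
  f8: (p5, p14, p10) → 15.7529
  f9: (p13, p4, p15) → 8.4799
  f10: (p13, p5, p15) → 14.0707
  f11: (p13, p5, p14) → 49.1835
  f12: (p2, p1, p3) → 15.1088
  f13: (p2, p1, p14) → 13.4238
  f14: (p6, p4, p12) → 55.2403
  f15: (p6, p1, p12) → 71.7494
  f16: (p6, p4, p3) → 20.9605
  f17: (p6, p1, p3) → 42.5493
  f18: (p11, p13, p14) → 50.3414
  f19: (p11, p13, p4) → 76.9879
  f20: (p11, p4, p3) → 32.1794
  f21: (p11, p2, p3) → 31.6045
  f22: (p11, p2, p14) → 32.7964
Σ area = 788.174

Euler: V−E+F = 13−33+22 = 2.


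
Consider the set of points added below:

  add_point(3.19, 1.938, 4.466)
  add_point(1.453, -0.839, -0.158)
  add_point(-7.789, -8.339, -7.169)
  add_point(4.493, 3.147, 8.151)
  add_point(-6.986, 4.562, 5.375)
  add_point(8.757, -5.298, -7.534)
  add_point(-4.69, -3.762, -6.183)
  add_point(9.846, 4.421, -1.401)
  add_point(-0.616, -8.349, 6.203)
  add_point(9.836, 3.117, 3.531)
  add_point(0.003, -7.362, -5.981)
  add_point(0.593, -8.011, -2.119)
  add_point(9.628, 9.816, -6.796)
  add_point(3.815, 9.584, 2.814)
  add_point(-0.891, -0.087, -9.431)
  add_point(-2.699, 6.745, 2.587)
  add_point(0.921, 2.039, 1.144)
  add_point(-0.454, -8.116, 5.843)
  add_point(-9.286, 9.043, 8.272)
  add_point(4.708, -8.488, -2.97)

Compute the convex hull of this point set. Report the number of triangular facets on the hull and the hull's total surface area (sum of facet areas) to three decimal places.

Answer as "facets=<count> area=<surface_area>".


Points on the hull: [2, 3, 5, 7, 8, 9, 12, 13, 14, 18, 19] (11 of 20).

Facet areas (half cross-product norm):
  f1: (p2, p14, p18) → 118.2449
  f2: (p12, p14, p18) → 156.8331
  f3: (p9, p12, p7) → 9.8043
  f4: (p8, p2, p18) → 147.2587
  f5: (p8, p3, p18) → 95.3913
  f6: (p8, p2, p19) → 68.5038
  f7: (p8, p9, p19) → 73.6773
  f8: (p8, p9, p3) → 44.0542
  f9: (p5, p12, p14) → 76.9659
  f10: (p5, p12, p7) → 43.0071
  f11: (p5, p2, p19) → 42.6644
  f12: (p5, p2, p14) → 60.3902
  f13: (p5, p9, p7) → 28.1051
  f14: (p5, p9, p19) → 47.0190
  f15: (p13, p9, p3) → 27.7354
  f16: (p13, p9, p12) → 47.9833
  f17: (p13, p3, p18) → 58.3813
  f18: (p13, p12, p18) → 47.1277
Σ area = 1193.147

Euler characteristic 11−27+18 = 2 ✓

facets=18 area=1193.147


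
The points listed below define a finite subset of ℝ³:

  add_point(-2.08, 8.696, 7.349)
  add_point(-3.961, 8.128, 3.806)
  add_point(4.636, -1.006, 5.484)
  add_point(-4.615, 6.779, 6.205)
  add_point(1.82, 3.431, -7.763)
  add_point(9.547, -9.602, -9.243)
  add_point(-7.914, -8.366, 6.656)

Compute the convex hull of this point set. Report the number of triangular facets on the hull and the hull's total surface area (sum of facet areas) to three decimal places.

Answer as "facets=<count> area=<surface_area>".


facets=10 area=743.012

7 of the 7 inputs are extreme points: [0, 1, 2, 3, 4, 5, 6].

Facet areas (half cross-product norm):
  f1: (p2, p5, p6) → 129.2696
  f2: (p2, p0, p6) → 86.8579
  f3: (p4, p5, p6) → 157.4205
  f4: (p4, p1, p6) → 117.8276
  f5: (p4, p1, p0) → 22.5432
  f6: (p4, p2, p5) → 104.2496
  f7: (p4, p2, p0) → 83.0615
  f8: (p3, p0, p6) → 18.5974
  f9: (p3, p1, p6) → 18.4665
  f10: (p3, p1, p0) → 4.7186
Σ area = 743.012

Euler: V−E+F = 7−15+10 = 2.


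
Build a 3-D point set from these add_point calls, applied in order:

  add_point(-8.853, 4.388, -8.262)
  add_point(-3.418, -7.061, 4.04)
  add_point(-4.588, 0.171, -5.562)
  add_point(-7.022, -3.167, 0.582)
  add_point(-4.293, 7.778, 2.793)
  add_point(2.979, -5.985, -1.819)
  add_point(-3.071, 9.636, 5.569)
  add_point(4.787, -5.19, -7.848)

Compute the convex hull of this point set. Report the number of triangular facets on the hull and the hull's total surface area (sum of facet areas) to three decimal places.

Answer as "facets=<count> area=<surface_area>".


facets=8 area=527.114

Extreme-point indices: [0, 1, 3, 5, 6, 7] — 6 of 8 on the boundary.

Per-facet area ½‖(b−a)×(c−a)‖:
  f1: (p6, p7, p0) → 131.2843
  f2: (p5, p6, p7) → 53.9384
  f3: (p5, p1, p7) → 14.1048
  f4: (p5, p1, p6) → 73.0810
  f5: (p3, p7, p0) → 84.1688
  f6: (p3, p1, p7) → 45.1521
  f7: (p3, p6, p0) → 81.0541
  f8: (p3, p1, p6) → 44.3308
Σ area = 527.114

Euler: V−E+F = 6−12+8 = 2.


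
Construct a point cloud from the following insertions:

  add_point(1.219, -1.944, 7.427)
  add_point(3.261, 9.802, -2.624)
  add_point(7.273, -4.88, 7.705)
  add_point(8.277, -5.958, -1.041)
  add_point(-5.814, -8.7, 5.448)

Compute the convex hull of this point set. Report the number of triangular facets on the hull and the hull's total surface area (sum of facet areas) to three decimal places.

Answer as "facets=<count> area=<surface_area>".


Extreme-point indices: [0, 1, 2, 3, 4] — 5 of 5 on the boundary.

Per-facet area ½‖(b−a)×(c−a)‖:
  f1: (p1, p3, p4) → 130.5885
  f2: (p2, p3, p4) → 61.0455
  f3: (p2, p1, p3) → 73.5653
  f4: (p0, p1, p4) → 68.2426
  f5: (p0, p2, p4) → 31.4165
  f6: (p0, p2, p1) → 51.0049
Σ area = 415.863

Euler: V−E+F = 5−9+6 = 2.

facets=6 area=415.863


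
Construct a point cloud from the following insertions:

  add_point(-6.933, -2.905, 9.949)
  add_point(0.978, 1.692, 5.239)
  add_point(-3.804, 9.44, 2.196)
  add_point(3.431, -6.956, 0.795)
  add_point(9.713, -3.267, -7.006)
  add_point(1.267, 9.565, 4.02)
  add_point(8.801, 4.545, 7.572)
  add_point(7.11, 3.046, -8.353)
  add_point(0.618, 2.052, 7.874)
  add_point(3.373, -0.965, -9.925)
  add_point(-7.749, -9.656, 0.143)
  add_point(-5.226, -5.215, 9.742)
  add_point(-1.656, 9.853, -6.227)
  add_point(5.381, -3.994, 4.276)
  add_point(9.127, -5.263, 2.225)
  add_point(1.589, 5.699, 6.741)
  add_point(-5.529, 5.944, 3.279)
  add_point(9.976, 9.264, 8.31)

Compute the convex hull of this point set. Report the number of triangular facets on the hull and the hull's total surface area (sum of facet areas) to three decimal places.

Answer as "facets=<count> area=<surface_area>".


facets=24 area=1156.241

Hull vertices (14/18): indices [0, 2, 3, 4, 5, 6, 7, 9, 10, 11, 12, 14, 16, 17].

Triangle areas on the boundary:
  f1: (p9, p12, p10) → 108.2716
  f2: (p7, p12, p17) → 98.3266
  f3: (p7, p9, p12) → 32.2057
  f4: (p3, p14, p10) → 6.5352
  f5: (p2, p0, p17) → 112.3464
  f6: (p11, p14, p10) → 86.2115
  f7: (p11, p0, p10) → 15.1445
  f8: (p11, p0, p17) → 30.0838
  f9: (p4, p7, p9) → 18.6681
  f10: (p4, p3, p14) → 28.7347
  f11: (p4, p14, p17) → 73.4233
  f12: (p4, p7, p17) → 62.5185
  f13: (p4, p9, p10) → 62.8309
  f14: (p4, p3, p10) → 48.6776
  f15: (p5, p12, p17) → 38.3705
  f16: (p5, p2, p17) → 3.2583
  f17: (p5, p2, p12) → 23.3508
  f18: (p16, p12, p10) → 85.9646
  f19: (p16, p2, p12) → 16.0942
  f20: (p16, p0, p10) → 66.6071
  f21: (p16, p2, p0) → 9.9449
  f22: (p6, p14, p17) → 11.5864
  f23: (p6, p11, p17) → 29.4346
  f24: (p6, p11, p14) → 87.6507
Σ area = 1156.241

Euler characteristic 14−36+24 = 2 ✓


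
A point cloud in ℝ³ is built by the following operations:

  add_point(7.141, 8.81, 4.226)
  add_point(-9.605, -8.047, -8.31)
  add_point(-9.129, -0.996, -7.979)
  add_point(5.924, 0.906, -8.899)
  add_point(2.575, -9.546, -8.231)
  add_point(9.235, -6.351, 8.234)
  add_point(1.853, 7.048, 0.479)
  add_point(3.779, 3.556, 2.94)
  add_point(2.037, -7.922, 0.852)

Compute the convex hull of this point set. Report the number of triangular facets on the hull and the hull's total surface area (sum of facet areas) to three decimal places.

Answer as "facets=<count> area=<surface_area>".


Points on the hull: [0, 1, 2, 3, 4, 5, 6, 7, 8] (9 of 9).

Per-facet area ½‖(b−a)×(c−a)‖:
  f1: (p3, p0, p5) → 117.2003
  f2: (p4, p3, p1) → 66.2960
  f3: (p4, p3, p5) → 96.6647
  f4: (p7, p0, p5) → 37.4220
  f5: (p8, p5, p1) → 14.8627
  f6: (p8, p4, p1) → 56.5630
  f7: (p8, p4, p5) → 35.2558
  f8: (p2, p5, p1) → 87.9098
  f9: (p2, p7, p5) → 101.1123
  f10: (p2, p3, p1) → 52.8064
  f11: (p6, p7, p0) → 14.2734
  f12: (p6, p2, p7) → 36.9047
  f13: (p6, p3, p0) → 38.1420
  f14: (p6, p2, p3) → 85.8431
Σ area = 841.256

Euler characteristic 9−21+14 = 2 ✓

facets=14 area=841.256


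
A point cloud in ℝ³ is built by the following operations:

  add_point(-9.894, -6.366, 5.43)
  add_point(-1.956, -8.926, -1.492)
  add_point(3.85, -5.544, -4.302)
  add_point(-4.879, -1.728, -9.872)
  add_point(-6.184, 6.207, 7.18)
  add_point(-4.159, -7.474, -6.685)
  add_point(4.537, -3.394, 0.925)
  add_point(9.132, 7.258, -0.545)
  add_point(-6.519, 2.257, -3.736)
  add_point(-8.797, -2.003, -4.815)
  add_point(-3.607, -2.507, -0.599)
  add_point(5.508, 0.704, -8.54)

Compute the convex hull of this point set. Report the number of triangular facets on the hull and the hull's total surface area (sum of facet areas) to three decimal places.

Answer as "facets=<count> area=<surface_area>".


Hull vertices (11/12): indices [0, 1, 2, 3, 4, 5, 6, 7, 8, 9, 11].

Area of each hull facet:
  f1: (p6, p4, p0) → 93.0416
  f2: (p6, p4, p7) → 89.0954
  f3: (p6, p2, p7) → 31.9958
  f4: (p9, p4, p0) → 71.0940
  f5: (p5, p9, p0) → 41.4677
  f6: (p5, p9, p3) → 19.8120
  f7: (p11, p3, p7) → 49.3578
  f8: (p11, p2, p7) → 41.8306
  f9: (p11, p5, p3) → 35.5133
  f10: (p11, p5, p2) → 32.2570
  f11: (p1, p6, p0) → 46.9254
  f12: (p1, p6, p2) → 20.6622
  f13: (p1, p5, p0) → 30.6946
  f14: (p1, p5, p2) → 20.9443
  f15: (p8, p9, p4) → 24.7086
  f16: (p8, p9, p3) → 15.6765
  f17: (p8, p4, p7) → 92.4726
  f18: (p8, p3, p7) → 62.3665
Σ area = 819.916

Euler characteristic 11−27+18 = 2 ✓

facets=18 area=819.916


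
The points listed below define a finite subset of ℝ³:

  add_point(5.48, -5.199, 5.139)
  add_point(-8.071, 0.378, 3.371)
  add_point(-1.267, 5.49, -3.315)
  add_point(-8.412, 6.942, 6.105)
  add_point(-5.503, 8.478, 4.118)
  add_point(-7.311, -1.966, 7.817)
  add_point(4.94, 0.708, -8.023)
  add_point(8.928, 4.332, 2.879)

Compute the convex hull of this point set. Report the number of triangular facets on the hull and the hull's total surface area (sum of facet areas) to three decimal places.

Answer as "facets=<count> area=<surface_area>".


facets=12 area=585.768

Hull vertices (8/8): indices [0, 1, 2, 3, 4, 5, 6, 7].

Per-facet area ½‖(b−a)×(c−a)‖:
  f1: (p6, p0, p7) → 62.0254
  f2: (p5, p7, p3) → 79.3524
  f3: (p5, p0, p7) → 69.2269
  f4: (p5, p1, p3) → 18.0087
  f5: (p5, p6, p0) → 97.0666
  f6: (p5, p1, p6) → 38.7480
  f7: (p2, p6, p7) → 51.0643
  f8: (p2, p1, p3) → 37.9735
  f9: (p2, p1, p6) → 42.8961
  f10: (p4, p7, p3) → 21.8107
  f11: (p4, p2, p3) → 13.2906
  f12: (p4, p2, p7) → 54.3045
Σ area = 585.768

Check V−E+F: 8 − 18 + 12 = 2.


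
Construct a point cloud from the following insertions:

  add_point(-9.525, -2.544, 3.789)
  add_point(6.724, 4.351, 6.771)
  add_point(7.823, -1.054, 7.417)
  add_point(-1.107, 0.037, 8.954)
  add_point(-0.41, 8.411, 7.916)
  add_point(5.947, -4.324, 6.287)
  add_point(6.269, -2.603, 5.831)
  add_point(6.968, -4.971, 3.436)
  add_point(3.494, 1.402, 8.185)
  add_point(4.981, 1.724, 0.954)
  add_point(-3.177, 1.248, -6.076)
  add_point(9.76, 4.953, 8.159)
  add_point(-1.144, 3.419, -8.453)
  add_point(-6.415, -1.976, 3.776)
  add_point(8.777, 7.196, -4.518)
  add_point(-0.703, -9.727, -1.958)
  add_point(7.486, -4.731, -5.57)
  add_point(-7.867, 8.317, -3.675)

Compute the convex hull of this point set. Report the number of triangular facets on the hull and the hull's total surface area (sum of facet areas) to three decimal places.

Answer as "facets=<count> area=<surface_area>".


Extreme-point indices: [0, 2, 3, 4, 5, 7, 10, 11, 12, 14, 15, 16, 17] — 13 of 18 on the boundary.

Per-facet area ½‖(b−a)×(c−a)‖:
  f1: (p5, p15, p0) → 74.5185
  f2: (p10, p15, p0) → 65.9329
  f3: (p10, p12, p15) → 17.7731
  f4: (p10, p17, p0) → 52.6888
  f5: (p10, p17, p12) → 16.7841
  f6: (p16, p12, p15) → 61.8369
  f7: (p4, p17, p0) → 83.9139
  f8: (p14, p17, p12) → 52.2741
  f9: (p14, p16, p11) → 77.5063
  f10: (p14, p16, p12) → 60.7155
  f11: (p14, p4, p11) → 68.5769
  f12: (p14, p4, p17) → 99.9358
  f13: (p7, p5, p15) → 15.3893
  f14: (p7, p16, p15) → 42.1728
  f15: (p7, p2, p5) → 5.8485
  f16: (p7, p16, p11) → 47.3634
  f17: (p7, p2, p11) → 11.1513
  f18: (p3, p4, p11) → 44.1209
  f19: (p3, p2, p11) → 28.6002
  f20: (p3, p4, p0) → 41.7751
  f21: (p3, p5, p0) → 41.0121
  f22: (p3, p2, p5) → 17.0231
Σ area = 1026.914

Euler: V−E+F = 13−33+22 = 2.

facets=22 area=1026.914


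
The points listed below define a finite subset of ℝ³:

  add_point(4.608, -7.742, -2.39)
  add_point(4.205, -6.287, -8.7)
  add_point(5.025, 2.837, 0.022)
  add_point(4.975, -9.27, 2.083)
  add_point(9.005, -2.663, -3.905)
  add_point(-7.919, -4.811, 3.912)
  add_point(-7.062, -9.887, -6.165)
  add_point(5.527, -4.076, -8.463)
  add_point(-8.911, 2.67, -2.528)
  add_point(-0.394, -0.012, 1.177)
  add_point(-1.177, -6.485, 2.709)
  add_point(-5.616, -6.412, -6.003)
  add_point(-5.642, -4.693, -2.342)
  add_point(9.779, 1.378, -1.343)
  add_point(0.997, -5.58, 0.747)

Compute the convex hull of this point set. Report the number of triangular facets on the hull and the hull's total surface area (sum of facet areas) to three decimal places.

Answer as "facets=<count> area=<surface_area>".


Extreme-point indices: [1, 2, 3, 4, 5, 6, 7, 8, 11, 13] — 10 of 15 on the boundary.

Facet areas (half cross-product norm):
  f1: (p5, p6, p8) → 54.5961
  f2: (p3, p5, p6) → 73.3939
  f3: (p7, p13, p8) → 83.9330
  f4: (p2, p13, p8) → 18.8982
  f5: (p2, p5, p8) → 68.7693
  f6: (p2, p3, p13) → 30.8115
  f7: (p2, p3, p5) → 80.8121
  f8: (p11, p6, p8) → 13.6717
  f9: (p11, p7, p8) → 58.5744
  f10: (p4, p3, p13) → 22.5822
  f11: (p4, p7, p13) → 10.1976
  f12: (p1, p11, p6) → 17.8240
  f13: (p1, p11, p7) → 11.5650
  f14: (p1, p3, p6) → 66.2175
  f15: (p1, p4, p7) → 6.2424
  f16: (p1, p4, p3) → 36.9209
Σ area = 655.010

Euler characteristic 10−24+16 = 2 ✓

facets=16 area=655.010


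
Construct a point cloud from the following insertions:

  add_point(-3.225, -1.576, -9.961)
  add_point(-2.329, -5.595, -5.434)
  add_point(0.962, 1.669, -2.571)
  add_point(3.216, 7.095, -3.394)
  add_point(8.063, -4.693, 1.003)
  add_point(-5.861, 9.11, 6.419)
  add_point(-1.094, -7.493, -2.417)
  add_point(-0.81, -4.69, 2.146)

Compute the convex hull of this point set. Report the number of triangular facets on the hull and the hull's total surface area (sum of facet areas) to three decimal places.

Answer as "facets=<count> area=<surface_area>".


facets=10 area=520.294

7 of the 8 inputs are extreme points: [0, 1, 3, 4, 5, 6, 7].

Triangle areas on the boundary:
  f1: (p3, p4, p5) → 90.2985
  f2: (p3, p0, p5) → 84.6357
  f3: (p3, p0, p4) → 82.5753
  f4: (p7, p4, p5) → 63.7791
  f5: (p7, p6, p5) → 29.6462
  f6: (p7, p6, p4) → 23.9500
  f7: (p1, p6, p5) → 36.1994
  f8: (p1, p0, p5) → 58.6351
  f9: (p1, p6, p4) → 17.3572
  f10: (p1, p0, p4) → 33.2172
Σ area = 520.294

Euler: V−E+F = 7−15+10 = 2.


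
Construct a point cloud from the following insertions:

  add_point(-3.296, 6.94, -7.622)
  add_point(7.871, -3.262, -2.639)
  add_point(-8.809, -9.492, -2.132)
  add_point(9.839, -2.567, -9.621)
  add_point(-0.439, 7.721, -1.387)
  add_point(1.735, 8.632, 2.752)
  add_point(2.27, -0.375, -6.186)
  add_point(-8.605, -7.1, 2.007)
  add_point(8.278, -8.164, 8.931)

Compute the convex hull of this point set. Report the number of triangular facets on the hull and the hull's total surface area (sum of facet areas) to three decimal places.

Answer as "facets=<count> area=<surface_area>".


Hull vertices (7/9): indices [0, 2, 3, 4, 5, 7, 8].

Triangle areas on the boundary:
  f1: (p8, p3, p2) → 178.8720
  f2: (p8, p5, p3) → 156.4094
  f3: (p0, p3, p2) → 143.9793
  f4: (p0, p5, p3) → 94.0588
  f5: (p7, p8, p2) → 41.1572
  f6: (p7, p8, p5) → 151.6839
  f7: (p7, p0, p2) → 42.5856
  f8: (p4, p0, p5) → 1.5653
  f9: (p4, p7, p5) → 40.1924
  f10: (p4, p7, p0) → 59.1685
Σ area = 909.673

Euler characteristic 7−15+10 = 2 ✓

facets=10 area=909.673


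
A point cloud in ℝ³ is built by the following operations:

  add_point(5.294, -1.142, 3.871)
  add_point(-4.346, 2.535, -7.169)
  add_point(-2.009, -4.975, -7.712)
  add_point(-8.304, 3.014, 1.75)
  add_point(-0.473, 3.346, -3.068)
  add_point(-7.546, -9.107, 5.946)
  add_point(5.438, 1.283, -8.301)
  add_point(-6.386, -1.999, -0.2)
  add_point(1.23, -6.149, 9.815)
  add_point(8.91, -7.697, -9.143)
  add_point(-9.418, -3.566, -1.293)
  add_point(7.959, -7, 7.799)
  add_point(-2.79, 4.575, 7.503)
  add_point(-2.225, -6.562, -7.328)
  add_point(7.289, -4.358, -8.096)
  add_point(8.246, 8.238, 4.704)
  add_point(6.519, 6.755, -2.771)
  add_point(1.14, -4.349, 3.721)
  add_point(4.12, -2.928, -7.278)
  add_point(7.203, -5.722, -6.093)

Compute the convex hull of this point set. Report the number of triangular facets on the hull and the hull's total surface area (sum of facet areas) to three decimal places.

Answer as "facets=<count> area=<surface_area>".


Hull vertices (13/20): indices [1, 2, 3, 5, 6, 8, 9, 10, 11, 12, 13, 15, 16].

Area of each hull facet:
  f1: (p11, p15, p9) → 130.3704
  f2: (p11, p8, p15) → 54.9689
  f3: (p11, p5, p9) → 133.4921
  f4: (p11, p5, p8) → 25.8285
  f5: (p13, p1, p10) → 40.5842
  f6: (p13, p5, p10) → 45.3527
  f7: (p13, p5, p9) → 71.8581
  f8: (p3, p1, p10) → 33.4091
  f9: (p3, p5, p10) → 33.5670
  f10: (p6, p1, p9) → 42.0596
  f11: (p2, p1, p9) → 38.1250
  f12: (p2, p13, p9) → 9.3150
  f13: (p2, p13, p1) → 3.2809
  f14: (p12, p5, p8) → 58.2994
  f15: (p12, p3, p5) → 51.9567
  f16: (p12, p8, p15) → 69.8662
  f17: (p12, p3, p15) → 41.4883
  f18: (p16, p6, p1) → 38.9709
  f19: (p16, p3, p15) → 62.2718
  f20: (p16, p3, p1) → 60.8475
  f21: (p16, p15, p9) → 53.3015
  f22: (p16, p6, p9) → 28.5401
Σ area = 1127.754

Euler characteristic 13−33+22 = 2 ✓

facets=22 area=1127.754


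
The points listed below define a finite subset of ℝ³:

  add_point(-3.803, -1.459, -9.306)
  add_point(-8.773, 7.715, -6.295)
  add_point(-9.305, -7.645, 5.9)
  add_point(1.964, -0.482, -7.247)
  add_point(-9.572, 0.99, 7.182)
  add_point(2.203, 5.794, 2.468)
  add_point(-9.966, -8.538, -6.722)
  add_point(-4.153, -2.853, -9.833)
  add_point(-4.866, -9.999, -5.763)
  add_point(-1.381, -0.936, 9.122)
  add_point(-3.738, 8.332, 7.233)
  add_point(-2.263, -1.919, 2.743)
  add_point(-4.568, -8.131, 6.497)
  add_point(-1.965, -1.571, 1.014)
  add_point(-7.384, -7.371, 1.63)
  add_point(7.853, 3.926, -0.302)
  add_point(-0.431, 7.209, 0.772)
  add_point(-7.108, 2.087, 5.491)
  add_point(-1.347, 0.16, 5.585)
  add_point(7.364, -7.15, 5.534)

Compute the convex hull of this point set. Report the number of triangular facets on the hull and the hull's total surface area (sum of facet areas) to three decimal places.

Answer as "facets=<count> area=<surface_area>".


facets=24 area=1105.239

Extreme-point indices: [0, 1, 2, 3, 4, 6, 7, 8, 9, 10, 12, 15, 16, 19] — 14 of 20 on the boundary.

Area of each hull facet:
  f1: (p19, p10, p15) → 90.8970
  f2: (p19, p9, p10) → 42.0040
  f3: (p4, p9, p10) → 36.8064
  f4: (p4, p1, p6) → 111.2876
  f5: (p4, p1, p10) → 65.4988
  f6: (p7, p1, p6) → 51.3250
  f7: (p16, p10, p15) → 26.9247
  f8: (p16, p1, p15) → 37.6111
  f9: (p16, p1, p10) → 39.2274
  f10: (p2, p4, p9) → 36.8138
  f11: (p2, p4, p6) → 54.0461
  f12: (p3, p1, p15) → 67.7277
  f13: (p3, p19, p15) → 63.1282
  f14: (p8, p7, p6) → 21.5972
  f15: (p8, p2, p6) → 33.4119
  f16: (p8, p3, p19) → 87.9858
  f17: (p8, p3, p7) → 28.6012
  f18: (p0, p7, p1) → 5.4014
  f19: (p0, p3, p1) → 32.9864
  f20: (p0, p3, p7) → 4.1884
  f21: (p12, p8, p19) → 74.4291
  f22: (p12, p8, p2) → 29.5087
  f23: (p12, p19, p9) → 45.0454
  f24: (p12, p2, p9) → 18.7854
Σ area = 1105.239

Euler: V−E+F = 14−36+24 = 2.


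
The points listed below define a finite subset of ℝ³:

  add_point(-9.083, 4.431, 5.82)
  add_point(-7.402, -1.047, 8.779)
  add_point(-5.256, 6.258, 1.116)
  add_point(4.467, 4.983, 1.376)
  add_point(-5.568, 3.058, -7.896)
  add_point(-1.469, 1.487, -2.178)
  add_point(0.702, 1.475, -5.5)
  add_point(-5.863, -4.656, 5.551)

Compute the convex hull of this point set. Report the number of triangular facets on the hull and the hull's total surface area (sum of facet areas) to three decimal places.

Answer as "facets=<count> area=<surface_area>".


Points on the hull: [0, 1, 2, 3, 4, 6, 7] (7 of 8).

Area of each hull facet:
  f1: (p4, p7, p0) → 67.2083
  f2: (p6, p7, p3) → 59.3166
  f3: (p6, p4, p3) → 24.0615
  f4: (p6, p4, p7) → 49.0431
  f5: (p1, p3, p0) → 45.8978
  f6: (p1, p7, p0) → 15.0798
  f7: (p1, p7, p3) → 37.3279
  f8: (p2, p3, p0) → 26.1108
  f9: (p2, p4, p0) → 24.6099
  f10: (p2, p4, p3) → 46.9268
Σ area = 395.583

Euler characteristic 7−15+10 = 2 ✓

facets=10 area=395.583


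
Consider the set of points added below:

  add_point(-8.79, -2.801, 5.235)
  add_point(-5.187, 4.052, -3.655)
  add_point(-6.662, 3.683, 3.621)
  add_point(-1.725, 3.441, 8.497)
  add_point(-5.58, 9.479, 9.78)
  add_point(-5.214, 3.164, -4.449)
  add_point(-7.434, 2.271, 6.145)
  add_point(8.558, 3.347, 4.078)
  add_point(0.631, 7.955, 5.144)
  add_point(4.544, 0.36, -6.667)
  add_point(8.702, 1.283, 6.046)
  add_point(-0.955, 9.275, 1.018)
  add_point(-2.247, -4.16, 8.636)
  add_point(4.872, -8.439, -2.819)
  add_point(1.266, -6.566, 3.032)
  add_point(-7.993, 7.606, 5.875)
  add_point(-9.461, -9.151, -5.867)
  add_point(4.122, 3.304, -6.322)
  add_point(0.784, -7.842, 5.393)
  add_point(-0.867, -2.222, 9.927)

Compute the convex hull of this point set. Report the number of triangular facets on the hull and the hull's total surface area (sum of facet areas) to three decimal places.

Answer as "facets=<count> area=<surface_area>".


16 of the 20 inputs are extreme points: [0, 1, 4, 5, 7, 8, 9, 10, 11, 12, 13, 15, 16, 17, 18, 19].

Triangle areas on the boundary:
  f1: (p13, p9, p16) → 70.3039
  f2: (p19, p4, p10) → 68.7610
  f3: (p19, p0, p4) → 56.0587
  f4: (p19, p0, p12) → 8.5966
  f5: (p15, p0, p16) → 55.9042
  f6: (p15, p0, p4) → 22.9994
  f7: (p5, p15, p16) → 70.1865
  f8: (p5, p15, p1) → 3.3426
  f9: (p7, p13, p10) → 19.5372
  f10: (p7, p13, p9) → 56.3561
  f11: (p7, p4, p10) → 23.3959
  f12: (p7, p8, p4) → 19.8172
  f13: (p11, p7, p8) → 20.0631
  f14: (p11, p8, p4) → 17.8536
  f15: (p11, p15, p4) → 21.5901
  f16: (p11, p15, p1) → 34.7784
  f17: (p18, p19, p12) → 6.9413
  f18: (p18, p13, p16) → 65.3645
  f19: (p18, p13, p10) → 54.5565
  f20: (p18, p19, p10) → 39.8021
  f21: (p18, p0, p16) → 68.2629
  f22: (p18, p0, p12) → 20.4907
  f23: (p17, p9, p16) → 22.9075
  f24: (p17, p5, p16) → 59.3144
  f25: (p17, p7, p9) → 16.9011
  f26: (p17, p11, p7) → 54.3526
  f27: (p17, p5, p1) → 5.6462
  f28: (p17, p11, p1) → 38.0539
Σ area = 1022.138

Euler characteristic 16−42+28 = 2 ✓

facets=28 area=1022.138
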